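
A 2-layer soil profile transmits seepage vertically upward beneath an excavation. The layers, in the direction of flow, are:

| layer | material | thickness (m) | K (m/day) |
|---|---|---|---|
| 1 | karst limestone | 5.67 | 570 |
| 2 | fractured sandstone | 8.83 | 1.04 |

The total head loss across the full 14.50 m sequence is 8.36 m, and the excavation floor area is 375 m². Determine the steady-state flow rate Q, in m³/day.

Flow is perpendicular to layering, so the layers act in series and the equivalent K is the thickness-weighted harmonic mean.
Total thickness L = 5.67 + 8.83 = 14.50 m.
Σ(b_i/K_i) = 5.67/570 + 8.83/1.04 = 8.500 d.
K_eq = L / Σ(b_i/K_i) = 14.50 / 8.500 = 1.706 m/day.
Q = K_eq · A · (Δh/L) = 1.706 × 375 × (8.36/14.50) = 368.8 m³/day.

369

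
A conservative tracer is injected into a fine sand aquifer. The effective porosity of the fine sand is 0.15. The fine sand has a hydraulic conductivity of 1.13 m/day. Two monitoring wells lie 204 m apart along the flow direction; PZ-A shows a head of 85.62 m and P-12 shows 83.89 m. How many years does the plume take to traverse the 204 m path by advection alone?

Hydraulic gradient i = (85.62 − 83.89) / 204 = 1.73 / 204 = 0.008480.
Darcy flux q = K · i = 1.130 × 0.008480 = 0.009583 m/day.
Seepage velocity v = q / n_e = 0.009583 / 0.15 = 0.06389 m/day.
Travel time t = L / v = 204 / 0.06389 = 3193 days = 8.743 years.

8.74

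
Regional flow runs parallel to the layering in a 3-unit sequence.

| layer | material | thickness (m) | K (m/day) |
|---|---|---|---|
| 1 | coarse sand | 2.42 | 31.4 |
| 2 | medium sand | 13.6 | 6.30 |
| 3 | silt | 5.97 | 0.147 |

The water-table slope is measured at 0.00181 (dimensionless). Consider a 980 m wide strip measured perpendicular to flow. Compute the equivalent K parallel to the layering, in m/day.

Flow is parallel to layering, so each bed carries its own Darcy discharge and the transmissivities add.
Σ(K_i·b_i) = 31.4×2.42 + 6.30×13.6 + 0.147×5.97 = 162.5 m²/day.
Total thickness b = 21.99 m, so K_eq = Σ(K_i·b_i)/b = 7.392 m/day.

7.39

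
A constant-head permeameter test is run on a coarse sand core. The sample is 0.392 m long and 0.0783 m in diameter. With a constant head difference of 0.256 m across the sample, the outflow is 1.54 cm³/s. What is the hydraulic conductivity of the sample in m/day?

42.3

Cross-sectional area A = π·(d/2)² = π × (0.0783/2)² = 0.004815 m².
Convert discharge: 1.54 cm³/s = 1.540e-06 m³/s.
Darcy's law rearranged: K = Q·L / (A·Δh) = 1.540e-06 × 0.392 / (0.004815 × 0.256) = 0.0004897 m/s = 42.31 m/day.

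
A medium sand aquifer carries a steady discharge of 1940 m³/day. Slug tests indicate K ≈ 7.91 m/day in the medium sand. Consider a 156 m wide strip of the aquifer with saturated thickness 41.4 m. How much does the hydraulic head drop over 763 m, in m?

Cross-sectional area A = 156 × 41.4 = 6458 m².
From Q = K·A·i, i = Q / (K·A) = 1940 / (7.910 × 6458) = 0.03798.
Head loss Δh = i · L = 0.03798 × 763 = 28.98 m.

29.0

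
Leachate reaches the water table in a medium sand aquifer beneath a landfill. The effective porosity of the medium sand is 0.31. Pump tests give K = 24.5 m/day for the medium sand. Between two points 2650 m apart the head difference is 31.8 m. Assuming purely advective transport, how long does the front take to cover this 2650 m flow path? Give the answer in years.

7.65

Hydraulic gradient i = Δh / L = 31.8 / 2650 = 0.01200.
Darcy flux q = K · i = 24.50 × 0.01200 = 0.2940 m/day.
Seepage velocity v = q / n_e = 0.2940 / 0.31 = 0.9484 m/day.
Travel time t = L / v = 2650 / 0.9484 = 2794 days = 7.650 years.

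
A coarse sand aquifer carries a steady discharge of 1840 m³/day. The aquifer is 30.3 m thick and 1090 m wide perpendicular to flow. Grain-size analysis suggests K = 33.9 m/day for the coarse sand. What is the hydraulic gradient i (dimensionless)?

0.00164

Cross-sectional area A = 1090 × 30.3 = 33027 m².
From Q = K·A·i, i = Q / (K·A) = 1840 / (33.90 × 33027) = 0.001643.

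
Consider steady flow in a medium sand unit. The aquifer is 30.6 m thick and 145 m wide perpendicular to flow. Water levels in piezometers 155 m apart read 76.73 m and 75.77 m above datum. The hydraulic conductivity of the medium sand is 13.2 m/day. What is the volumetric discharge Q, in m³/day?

363

Cross-sectional area A = 145 × 30.6 = 4437 m².
Hydraulic gradient i = (76.73 − 75.77) / 155 = 0.96 / 155 = 0.006194.
Darcy's law: Q = K · A · i = 13.20 × 4437 × 0.006194 = 362.7 m³/day.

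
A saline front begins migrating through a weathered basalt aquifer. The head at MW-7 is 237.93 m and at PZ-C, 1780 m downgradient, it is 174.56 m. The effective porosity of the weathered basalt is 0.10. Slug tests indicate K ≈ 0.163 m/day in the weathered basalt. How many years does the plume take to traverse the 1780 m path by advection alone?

Hydraulic gradient i = (237.93 − 174.56) / 1780 = 63.37 / 1780 = 0.03560.
Darcy flux q = K · i = 0.1630 × 0.03560 = 0.005803 m/day.
Seepage velocity v = q / n_e = 0.005803 / 0.10 = 0.05803 m/day.
Travel time t = L / v = 1780 / 0.05803 = 30674 days = 83.98 years.

84.0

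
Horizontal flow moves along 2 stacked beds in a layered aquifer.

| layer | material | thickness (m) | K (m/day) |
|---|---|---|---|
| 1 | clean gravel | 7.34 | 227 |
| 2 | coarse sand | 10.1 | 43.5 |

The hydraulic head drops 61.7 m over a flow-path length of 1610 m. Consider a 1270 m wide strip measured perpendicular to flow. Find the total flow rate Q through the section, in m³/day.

102000

Flow is parallel to layering, so each bed carries its own Darcy discharge and the transmissivities add.
Σ(K_i·b_i) = 227×7.34 + 43.5×10.1 = 2106 m²/day.
Hydraulic gradient i = Δh / L = 61.7 / 1610 = 0.03832.
Q = Σ(K_i·b_i) · W · i = 2106 × 1270 × 0.03832 = 1.025e+05 m³/day.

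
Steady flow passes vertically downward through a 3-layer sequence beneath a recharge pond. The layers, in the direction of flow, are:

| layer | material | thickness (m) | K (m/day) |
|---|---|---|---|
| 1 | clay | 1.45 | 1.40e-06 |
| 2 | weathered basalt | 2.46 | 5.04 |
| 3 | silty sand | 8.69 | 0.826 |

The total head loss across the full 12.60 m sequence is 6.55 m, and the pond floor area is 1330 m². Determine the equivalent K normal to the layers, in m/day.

Flow is perpendicular to layering, so the layers act in series and the equivalent K is the thickness-weighted harmonic mean.
Total thickness L = 1.45 + 2.46 + 8.69 = 12.60 m.
Σ(b_i/K_i) = 1.45/1.40e-06 + 2.46/5.04 + 8.69/0.826 = 1.036e+06 d.
K_eq = L / Σ(b_i/K_i) = 12.60 / 1.036e+06 = 1.217e-05 m/day.

1.22e-05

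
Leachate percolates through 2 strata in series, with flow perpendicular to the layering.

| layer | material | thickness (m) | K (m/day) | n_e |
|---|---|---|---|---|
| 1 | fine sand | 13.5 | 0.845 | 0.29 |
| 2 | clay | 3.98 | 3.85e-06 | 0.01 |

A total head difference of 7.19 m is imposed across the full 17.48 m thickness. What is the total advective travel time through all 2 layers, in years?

1560

With flow normal to the layers, continuity requires the same specific discharge q through every layer.
Σ(b_i/K_i) = 13.5/0.845 + 3.98/3.85e-06 = 1.034e+06 d.
q = Δh / Σ(b_i/K_i) = 7.19 / 1.034e+06 = 6.955e-06 m/day.
In each layer the seepage velocity is v_i = q/n_i, so the layer transit time is t_i = b_i·n_i / q:
  layer 1 (fine sand): t_1 = 13.5 × 0.29 / 6.955e-06 = 5.629e+05 d
  layer 2 (clay): t_2 = 3.98 × 0.01 / 6.955e-06 = 5722 d
Total t = Σ t_i = 5.686e+05 days = 1557 years.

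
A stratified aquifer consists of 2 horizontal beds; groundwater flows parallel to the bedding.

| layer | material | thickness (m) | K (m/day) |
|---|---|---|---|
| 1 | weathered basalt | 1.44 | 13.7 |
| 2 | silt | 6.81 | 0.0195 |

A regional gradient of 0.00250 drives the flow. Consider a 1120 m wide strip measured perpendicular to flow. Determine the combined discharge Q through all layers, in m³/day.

55.6

Flow is parallel to layering, so each bed carries its own Darcy discharge and the transmissivities add.
Σ(K_i·b_i) = 13.7×1.44 + 0.0195×6.81 = 19.86 m²/day.
Hydraulic gradient i = 0.00250.
Q = Σ(K_i·b_i) · W · i = 19.86 × 1120 × 0.002500 = 55.61 m³/day.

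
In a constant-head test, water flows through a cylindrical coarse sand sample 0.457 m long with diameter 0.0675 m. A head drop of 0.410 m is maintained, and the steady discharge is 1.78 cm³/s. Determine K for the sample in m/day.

47.9

Cross-sectional area A = π·(d/2)² = π × (0.0675/2)² = 0.003578 m².
Convert discharge: 1.78 cm³/s = 1.780e-06 m³/s.
Darcy's law rearranged: K = Q·L / (A·Δh) = 1.780e-06 × 0.457 / (0.003578 × 0.410) = 0.0005544 m/s = 47.90 m/day.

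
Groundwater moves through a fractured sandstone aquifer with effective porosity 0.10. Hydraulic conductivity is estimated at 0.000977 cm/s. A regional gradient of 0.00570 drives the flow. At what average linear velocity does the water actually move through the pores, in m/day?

Convert K: 0.000977 cm/s × 864 = 0.8441 m/day.
Hydraulic gradient i = 0.00570.
Darcy flux q = K · i = 0.8441 × 0.005700 = 0.004812 m/day.
Seepage velocity v = q / n_e = 0.004812 / 0.10 = 0.04812 m/day.

0.0481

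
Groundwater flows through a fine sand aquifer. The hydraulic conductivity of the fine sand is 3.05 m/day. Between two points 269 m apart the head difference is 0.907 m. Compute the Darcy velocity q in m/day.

0.0103

Hydraulic gradient i = Δh / L = 0.907 / 269 = 0.003372.
Specific discharge q = K · i = 3.050 × 0.003372 = 0.01028 m/day.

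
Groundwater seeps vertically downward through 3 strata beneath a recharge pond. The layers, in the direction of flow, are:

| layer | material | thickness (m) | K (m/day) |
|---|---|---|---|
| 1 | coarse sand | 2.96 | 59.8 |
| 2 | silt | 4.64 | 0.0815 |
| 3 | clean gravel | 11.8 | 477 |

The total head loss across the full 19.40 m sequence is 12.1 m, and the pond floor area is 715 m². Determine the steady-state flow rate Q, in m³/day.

152

Flow is perpendicular to layering, so the layers act in series and the equivalent K is the thickness-weighted harmonic mean.
Total thickness L = 2.96 + 4.64 + 11.8 = 19.40 m.
Σ(b_i/K_i) = 2.96/59.8 + 4.64/0.0815 + 11.8/477 = 57.01 d.
K_eq = L / Σ(b_i/K_i) = 19.40 / 57.01 = 0.3403 m/day.
Q = K_eq · A · (Δh/L) = 0.3403 × 715 × (12.1/19.40) = 151.8 m³/day.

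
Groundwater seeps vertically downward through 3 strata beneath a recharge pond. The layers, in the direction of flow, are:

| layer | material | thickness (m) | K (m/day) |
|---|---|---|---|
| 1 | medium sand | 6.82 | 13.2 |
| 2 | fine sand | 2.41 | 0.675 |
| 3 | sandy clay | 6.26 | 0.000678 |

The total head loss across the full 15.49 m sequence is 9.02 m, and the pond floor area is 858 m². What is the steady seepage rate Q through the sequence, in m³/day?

0.838

Flow is perpendicular to layering, so the layers act in series and the equivalent K is the thickness-weighted harmonic mean.
Total thickness L = 6.82 + 2.41 + 6.26 = 15.49 m.
Σ(b_i/K_i) = 6.82/13.2 + 2.41/0.675 + 6.26/0.000678 = 9237 d.
K_eq = L / Σ(b_i/K_i) = 15.49 / 9237 = 0.001677 m/day.
Q = K_eq · A · (Δh/L) = 0.001677 × 858 × (9.02/15.49) = 0.8378 m³/day.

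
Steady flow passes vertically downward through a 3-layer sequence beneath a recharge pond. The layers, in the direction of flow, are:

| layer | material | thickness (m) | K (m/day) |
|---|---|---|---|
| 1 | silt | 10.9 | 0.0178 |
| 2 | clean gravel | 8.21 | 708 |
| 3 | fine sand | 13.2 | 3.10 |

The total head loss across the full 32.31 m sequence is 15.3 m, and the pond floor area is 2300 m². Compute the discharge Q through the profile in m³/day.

57.1

Flow is perpendicular to layering, so the layers act in series and the equivalent K is the thickness-weighted harmonic mean.
Total thickness L = 10.9 + 8.21 + 13.2 = 32.31 m.
Σ(b_i/K_i) = 10.9/0.0178 + 8.21/708 + 13.2/3.10 = 616.6 d.
K_eq = L / Σ(b_i/K_i) = 32.31 / 616.6 = 0.05240 m/day.
Q = K_eq · A · (Δh/L) = 0.05240 × 2300 × (15.3/32.31) = 57.07 m³/day.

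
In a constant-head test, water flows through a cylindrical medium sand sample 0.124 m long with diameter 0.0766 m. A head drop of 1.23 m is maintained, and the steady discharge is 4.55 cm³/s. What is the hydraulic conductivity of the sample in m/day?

Cross-sectional area A = π·(d/2)² = π × (0.0766/2)² = 0.004608 m².
Convert discharge: 4.55 cm³/s = 4.550e-06 m³/s.
Darcy's law rearranged: K = Q·L / (A·Δh) = 4.550e-06 × 0.124 / (0.004608 × 1.23) = 9.954e-05 m/s = 8.600 m/day.

8.60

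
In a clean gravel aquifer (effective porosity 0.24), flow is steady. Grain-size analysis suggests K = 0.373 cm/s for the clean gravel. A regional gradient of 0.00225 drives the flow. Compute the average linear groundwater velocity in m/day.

3.02

Convert K: 0.373 cm/s × 864 = 322.3 m/day.
Hydraulic gradient i = 0.00225.
Darcy flux q = K · i = 322.3 × 0.002250 = 0.7251 m/day.
Seepage velocity v = q / n_e = 0.7251 / 0.24 = 3.021 m/day.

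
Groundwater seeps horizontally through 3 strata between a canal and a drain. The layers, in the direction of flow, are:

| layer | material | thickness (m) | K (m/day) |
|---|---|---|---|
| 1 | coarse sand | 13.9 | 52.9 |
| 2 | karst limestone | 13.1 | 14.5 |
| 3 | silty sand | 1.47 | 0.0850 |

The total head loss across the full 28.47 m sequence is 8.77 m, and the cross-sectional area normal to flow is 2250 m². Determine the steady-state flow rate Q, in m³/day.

1070

Flow is perpendicular to layering, so the layers act in series and the equivalent K is the thickness-weighted harmonic mean.
Total thickness L = 13.9 + 13.1 + 1.47 = 28.47 m.
Σ(b_i/K_i) = 13.9/52.9 + 13.1/14.5 + 1.47/0.0850 = 18.46 d.
K_eq = L / Σ(b_i/K_i) = 28.47 / 18.46 = 1.542 m/day.
Q = K_eq · A · (Δh/L) = 1.542 × 2250 × (8.77/28.47) = 1069 m³/day.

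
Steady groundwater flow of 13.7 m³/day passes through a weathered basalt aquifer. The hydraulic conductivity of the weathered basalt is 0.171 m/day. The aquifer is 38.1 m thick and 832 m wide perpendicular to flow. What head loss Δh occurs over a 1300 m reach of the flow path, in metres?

Cross-sectional area A = 832 × 38.1 = 31699 m².
From Q = K·A·i, i = Q / (K·A) = 13.7 / (0.1710 × 31699) = 0.002527.
Head loss Δh = i · L = 0.002527 × 1300 = 3.286 m.

3.29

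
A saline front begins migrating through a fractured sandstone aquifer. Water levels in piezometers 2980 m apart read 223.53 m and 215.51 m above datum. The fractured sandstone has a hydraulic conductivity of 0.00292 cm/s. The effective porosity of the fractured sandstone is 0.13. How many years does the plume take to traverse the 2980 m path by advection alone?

156

Convert K: 0.00292 cm/s × 864 = 2.523 m/day.
Hydraulic gradient i = (223.53 − 215.51) / 2980 = 8.02 / 2980 = 0.002691.
Darcy flux q = K · i = 2.523 × 0.002691 = 0.006790 m/day.
Seepage velocity v = q / n_e = 0.006790 / 0.13 = 0.05223 m/day.
Travel time t = L / v = 2980 / 0.05223 = 57056 days = 156.2 years.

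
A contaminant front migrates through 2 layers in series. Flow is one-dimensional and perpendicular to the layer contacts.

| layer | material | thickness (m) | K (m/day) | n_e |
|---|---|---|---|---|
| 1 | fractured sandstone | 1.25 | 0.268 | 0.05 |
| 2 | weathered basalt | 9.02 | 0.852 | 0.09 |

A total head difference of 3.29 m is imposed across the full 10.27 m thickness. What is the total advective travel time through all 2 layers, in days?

With flow normal to the layers, continuity requires the same specific discharge q through every layer.
Σ(b_i/K_i) = 1.25/0.268 + 9.02/0.852 = 15.25 d.
q = Δh / Σ(b_i/K_i) = 3.29 / 15.25 = 0.2157 m/day.
In each layer the seepage velocity is v_i = q/n_i, so the layer transit time is t_i = b_i·n_i / q:
  layer 1 (fractured sandstone): t_1 = 1.25 × 0.05 / 0.2157 = 0.2897 d
  layer 2 (weathered basalt): t_2 = 9.02 × 0.09 / 0.2157 = 3.763 d
Total t = Σ t_i = 4.053 days.

4.05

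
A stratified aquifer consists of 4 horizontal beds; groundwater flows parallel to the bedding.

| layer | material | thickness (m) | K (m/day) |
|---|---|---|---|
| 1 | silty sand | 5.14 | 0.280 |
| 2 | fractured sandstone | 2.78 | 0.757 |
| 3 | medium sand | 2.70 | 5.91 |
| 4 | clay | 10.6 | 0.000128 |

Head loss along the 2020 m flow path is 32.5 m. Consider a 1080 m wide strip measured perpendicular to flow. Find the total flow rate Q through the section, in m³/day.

339

Flow is parallel to layering, so each bed carries its own Darcy discharge and the transmissivities add.
Σ(K_i·b_i) = 0.280×5.14 + 0.757×2.78 + 5.91×2.70 + 0.000128×10.6 = 19.50 m²/day.
Hydraulic gradient i = Δh / L = 32.5 / 2020 = 0.01609.
Q = Σ(K_i·b_i) · W · i = 19.50 × 1080 × 0.01609 = 338.9 m³/day.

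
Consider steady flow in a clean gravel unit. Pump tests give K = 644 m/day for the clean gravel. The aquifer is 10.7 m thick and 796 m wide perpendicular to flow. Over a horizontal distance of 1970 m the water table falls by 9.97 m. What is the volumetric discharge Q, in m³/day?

27800

Cross-sectional area A = 796 × 10.7 = 8517 m².
Hydraulic gradient i = Δh / L = 9.97 / 1970 = 0.005061.
Darcy's law: Q = K · A · i = 644.0 × 8517 × 0.005061 = 27760 m³/day.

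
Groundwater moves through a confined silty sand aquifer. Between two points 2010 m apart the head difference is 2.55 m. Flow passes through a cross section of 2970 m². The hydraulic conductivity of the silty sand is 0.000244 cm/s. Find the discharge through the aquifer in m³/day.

0.794

Convert K: 0.000244 cm/s × 864 = 0.2108 m/day.
Hydraulic gradient i = Δh / L = 2.55 / 2010 = 0.001269.
Darcy's law: Q = K · A · i = 0.2108 × 2970 × 0.001269 = 0.7943 m³/day.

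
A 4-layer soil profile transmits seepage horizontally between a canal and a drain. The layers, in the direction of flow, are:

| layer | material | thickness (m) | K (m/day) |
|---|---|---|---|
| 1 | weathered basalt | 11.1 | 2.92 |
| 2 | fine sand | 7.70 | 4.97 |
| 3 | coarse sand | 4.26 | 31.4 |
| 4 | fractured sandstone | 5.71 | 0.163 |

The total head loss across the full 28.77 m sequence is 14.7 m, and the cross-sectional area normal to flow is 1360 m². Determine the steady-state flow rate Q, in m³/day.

Flow is perpendicular to layering, so the layers act in series and the equivalent K is the thickness-weighted harmonic mean.
Total thickness L = 11.1 + 7.70 + 4.26 + 5.71 = 28.77 m.
Σ(b_i/K_i) = 11.1/2.92 + 7.70/4.97 + 4.26/31.4 + 5.71/0.163 = 40.52 d.
K_eq = L / Σ(b_i/K_i) = 28.77 / 40.52 = 0.7101 m/day.
Q = K_eq · A · (Δh/L) = 0.7101 × 1360 × (14.7/28.77) = 493.4 m³/day.

493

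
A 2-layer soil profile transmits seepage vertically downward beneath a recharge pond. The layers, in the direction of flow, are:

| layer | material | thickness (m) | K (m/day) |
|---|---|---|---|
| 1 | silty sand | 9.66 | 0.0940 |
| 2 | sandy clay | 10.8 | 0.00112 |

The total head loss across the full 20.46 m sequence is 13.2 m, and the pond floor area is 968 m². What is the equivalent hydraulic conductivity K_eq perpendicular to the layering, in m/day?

0.00210

Flow is perpendicular to layering, so the layers act in series and the equivalent K is the thickness-weighted harmonic mean.
Total thickness L = 9.66 + 10.8 = 20.46 m.
Σ(b_i/K_i) = 9.66/0.0940 + 10.8/0.00112 = 9746 d.
K_eq = L / Σ(b_i/K_i) = 20.46 / 9746 = 0.002099 m/day.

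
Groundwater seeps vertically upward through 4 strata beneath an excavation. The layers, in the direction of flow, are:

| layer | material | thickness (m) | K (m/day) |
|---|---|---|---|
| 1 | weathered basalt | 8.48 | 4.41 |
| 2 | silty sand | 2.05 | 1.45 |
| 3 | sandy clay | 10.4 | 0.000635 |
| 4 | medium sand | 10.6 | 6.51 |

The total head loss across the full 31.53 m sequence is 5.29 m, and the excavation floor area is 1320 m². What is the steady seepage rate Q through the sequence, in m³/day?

Flow is perpendicular to layering, so the layers act in series and the equivalent K is the thickness-weighted harmonic mean.
Total thickness L = 8.48 + 2.05 + 10.4 + 10.6 = 31.53 m.
Σ(b_i/K_i) = 8.48/4.41 + 2.05/1.45 + 10.4/0.000635 + 10.6/6.51 = 16383 d.
K_eq = L / Σ(b_i/K_i) = 31.53 / 16383 = 0.001925 m/day.
Q = K_eq · A · (Δh/L) = 0.001925 × 1320 × (5.29/31.53) = 0.4262 m³/day.

0.426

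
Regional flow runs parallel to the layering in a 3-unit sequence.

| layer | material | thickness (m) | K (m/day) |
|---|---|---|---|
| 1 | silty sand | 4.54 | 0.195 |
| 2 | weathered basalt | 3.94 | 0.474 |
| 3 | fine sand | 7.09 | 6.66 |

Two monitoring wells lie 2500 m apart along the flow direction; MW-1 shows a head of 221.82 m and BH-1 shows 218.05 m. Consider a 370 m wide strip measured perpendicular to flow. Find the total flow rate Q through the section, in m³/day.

Flow is parallel to layering, so each bed carries its own Darcy discharge and the transmissivities add.
Σ(K_i·b_i) = 0.195×4.54 + 0.474×3.94 + 6.66×7.09 = 49.97 m²/day.
Hydraulic gradient i = (221.82 − 218.05) / 2500 = 3.77 / 2500 = 0.001508.
Q = Σ(K_i·b_i) · W · i = 49.97 × 370 × 0.001508 = 27.88 m³/day.

27.9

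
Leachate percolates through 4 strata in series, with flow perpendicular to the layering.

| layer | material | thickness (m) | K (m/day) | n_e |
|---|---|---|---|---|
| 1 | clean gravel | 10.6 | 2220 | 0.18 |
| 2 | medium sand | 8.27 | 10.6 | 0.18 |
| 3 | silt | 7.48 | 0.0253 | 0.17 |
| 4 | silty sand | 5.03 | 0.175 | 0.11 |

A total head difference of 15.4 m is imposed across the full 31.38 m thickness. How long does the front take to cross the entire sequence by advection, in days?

110

With flow normal to the layers, continuity requires the same specific discharge q through every layer.
Σ(b_i/K_i) = 10.6/2220 + 8.27/10.6 + 7.48/0.0253 + 5.03/0.175 = 325.2 d.
q = Δh / Σ(b_i/K_i) = 15.4 / 325.2 = 0.04736 m/day.
In each layer the seepage velocity is v_i = q/n_i, so the layer transit time is t_i = b_i·n_i / q:
  layer 1 (clean gravel): t_1 = 10.6 × 0.18 / 0.04736 = 40.29 d
  layer 2 (medium sand): t_2 = 8.27 × 0.18 / 0.04736 = 31.43 d
  layer 3 (silt): t_3 = 7.48 × 0.17 / 0.04736 = 26.85 d
  layer 4 (silty sand): t_4 = 5.03 × 0.11 / 0.04736 = 11.68 d
Total t = Σ t_i = 110.3 days.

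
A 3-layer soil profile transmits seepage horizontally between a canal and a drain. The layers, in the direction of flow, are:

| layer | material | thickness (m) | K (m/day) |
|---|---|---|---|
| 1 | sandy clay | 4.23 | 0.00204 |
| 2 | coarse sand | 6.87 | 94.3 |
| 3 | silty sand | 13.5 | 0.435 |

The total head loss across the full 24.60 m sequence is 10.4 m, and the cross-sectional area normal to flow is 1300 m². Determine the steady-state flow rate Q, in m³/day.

Flow is perpendicular to layering, so the layers act in series and the equivalent K is the thickness-weighted harmonic mean.
Total thickness L = 4.23 + 6.87 + 13.5 = 24.60 m.
Σ(b_i/K_i) = 4.23/0.00204 + 6.87/94.3 + 13.5/0.435 = 2105 d.
K_eq = L / Σ(b_i/K_i) = 24.60 / 2105 = 0.01169 m/day.
Q = K_eq · A · (Δh/L) = 0.01169 × 1300 × (10.4/24.60) = 6.424 m³/day.

6.42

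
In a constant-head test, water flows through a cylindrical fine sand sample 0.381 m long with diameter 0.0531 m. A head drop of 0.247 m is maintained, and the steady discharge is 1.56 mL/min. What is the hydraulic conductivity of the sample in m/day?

Cross-sectional area A = π·(d/2)² = π × (0.0531/2)² = 0.002215 m².
Convert discharge: 1.56 mL/min = 2.600e-08 m³/s.
Darcy's law rearranged: K = Q·L / (A·Δh) = 2.600e-08 × 0.381 / (0.002215 × 0.247) = 1.811e-05 m/s = 1.565 m/day.

1.56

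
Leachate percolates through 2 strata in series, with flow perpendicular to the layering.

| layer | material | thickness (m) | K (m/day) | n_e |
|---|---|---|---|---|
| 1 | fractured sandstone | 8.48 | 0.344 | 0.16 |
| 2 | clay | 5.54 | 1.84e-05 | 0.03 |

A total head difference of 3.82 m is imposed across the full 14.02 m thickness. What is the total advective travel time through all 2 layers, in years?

With flow normal to the layers, continuity requires the same specific discharge q through every layer.
Σ(b_i/K_i) = 8.48/0.344 + 5.54/1.84e-05 = 3.011e+05 d.
q = Δh / Σ(b_i/K_i) = 3.82 / 3.011e+05 = 1.269e-05 m/day.
In each layer the seepage velocity is v_i = q/n_i, so the layer transit time is t_i = b_i·n_i / q:
  layer 1 (fractured sandstone): t_1 = 8.48 × 0.16 / 1.269e-05 = 1.069e+05 d
  layer 2 (clay): t_2 = 5.54 × 0.03 / 1.269e-05 = 13101 d
Total t = Σ t_i = 1.201e+05 days = 328.7 years.

329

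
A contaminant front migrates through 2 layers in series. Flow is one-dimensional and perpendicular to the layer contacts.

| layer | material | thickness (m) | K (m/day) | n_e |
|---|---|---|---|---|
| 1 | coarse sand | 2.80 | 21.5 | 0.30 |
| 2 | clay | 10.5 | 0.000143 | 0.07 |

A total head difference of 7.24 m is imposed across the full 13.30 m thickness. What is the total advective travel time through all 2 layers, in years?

With flow normal to the layers, continuity requires the same specific discharge q through every layer.
Σ(b_i/K_i) = 2.80/21.5 + 10.5/0.000143 = 73427 d.
q = Δh / Σ(b_i/K_i) = 7.24 / 73427 = 9.860e-05 m/day.
In each layer the seepage velocity is v_i = q/n_i, so the layer transit time is t_i = b_i·n_i / q:
  layer 1 (coarse sand): t_1 = 2.80 × 0.30 / 9.860e-05 = 8519 d
  layer 2 (clay): t_2 = 10.5 × 0.07 / 9.860e-05 = 7454 d
Total t = Σ t_i = 15973 days = 43.73 years.

43.7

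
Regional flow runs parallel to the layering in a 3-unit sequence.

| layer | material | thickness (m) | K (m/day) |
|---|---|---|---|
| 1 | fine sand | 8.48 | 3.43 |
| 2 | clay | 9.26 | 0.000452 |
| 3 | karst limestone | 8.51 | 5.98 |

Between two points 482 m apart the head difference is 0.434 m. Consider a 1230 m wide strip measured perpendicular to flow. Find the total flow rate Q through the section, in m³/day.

88.6

Flow is parallel to layering, so each bed carries its own Darcy discharge and the transmissivities add.
Σ(K_i·b_i) = 3.43×8.48 + 0.000452×9.26 + 5.98×8.51 = 79.98 m²/day.
Hydraulic gradient i = Δh / L = 0.434 / 482 = 0.0009004.
Q = Σ(K_i·b_i) · W · i = 79.98 × 1230 × 0.0009004 = 88.58 m³/day.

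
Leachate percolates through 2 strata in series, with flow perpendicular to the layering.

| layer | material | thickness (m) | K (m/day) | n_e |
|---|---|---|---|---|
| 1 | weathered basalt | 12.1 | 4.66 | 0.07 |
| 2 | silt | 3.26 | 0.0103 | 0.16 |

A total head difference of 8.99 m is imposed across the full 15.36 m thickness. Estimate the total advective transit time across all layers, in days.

48.6

With flow normal to the layers, continuity requires the same specific discharge q through every layer.
Σ(b_i/K_i) = 12.1/4.66 + 3.26/0.0103 = 319.1 d.
q = Δh / Σ(b_i/K_i) = 8.99 / 319.1 = 0.02817 m/day.
In each layer the seepage velocity is v_i = q/n_i, so the layer transit time is t_i = b_i·n_i / q:
  layer 1 (weathered basalt): t_1 = 12.1 × 0.07 / 0.02817 = 30.06 d
  layer 2 (silt): t_2 = 3.26 × 0.16 / 0.02817 = 18.51 d
Total t = Σ t_i = 48.58 days.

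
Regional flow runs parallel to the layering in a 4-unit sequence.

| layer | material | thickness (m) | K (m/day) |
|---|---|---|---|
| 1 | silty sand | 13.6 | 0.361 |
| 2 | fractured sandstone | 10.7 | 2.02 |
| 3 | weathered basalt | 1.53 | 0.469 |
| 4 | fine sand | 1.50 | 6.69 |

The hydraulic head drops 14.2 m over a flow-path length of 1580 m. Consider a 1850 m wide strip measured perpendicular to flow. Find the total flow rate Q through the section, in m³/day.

620

Flow is parallel to layering, so each bed carries its own Darcy discharge and the transmissivities add.
Σ(K_i·b_i) = 0.361×13.6 + 2.02×10.7 + 0.469×1.53 + 6.69×1.50 = 37.28 m²/day.
Hydraulic gradient i = Δh / L = 14.2 / 1580 = 0.008987.
Q = Σ(K_i·b_i) · W · i = 37.28 × 1850 × 0.008987 = 619.8 m³/day.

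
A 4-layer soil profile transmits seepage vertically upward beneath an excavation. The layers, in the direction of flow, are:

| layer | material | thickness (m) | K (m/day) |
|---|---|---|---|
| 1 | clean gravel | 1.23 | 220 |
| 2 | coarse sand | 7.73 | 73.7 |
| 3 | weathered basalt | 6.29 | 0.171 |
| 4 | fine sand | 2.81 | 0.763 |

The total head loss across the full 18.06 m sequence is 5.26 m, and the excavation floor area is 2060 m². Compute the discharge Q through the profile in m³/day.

Flow is perpendicular to layering, so the layers act in series and the equivalent K is the thickness-weighted harmonic mean.
Total thickness L = 1.23 + 7.73 + 6.29 + 2.81 = 18.06 m.
Σ(b_i/K_i) = 1.23/220 + 7.73/73.7 + 6.29/0.171 + 2.81/0.763 = 40.58 d.
K_eq = L / Σ(b_i/K_i) = 18.06 / 40.58 = 0.4451 m/day.
Q = K_eq · A · (Δh/L) = 0.4451 × 2060 × (5.26/18.06) = 267.0 m³/day.

267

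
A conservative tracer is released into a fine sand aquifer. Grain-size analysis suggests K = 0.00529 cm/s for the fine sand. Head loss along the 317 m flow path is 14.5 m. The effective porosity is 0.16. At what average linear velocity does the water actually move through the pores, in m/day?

1.31

Convert K: 0.00529 cm/s × 864 = 4.571 m/day.
Hydraulic gradient i = Δh / L = 14.5 / 317 = 0.04574.
Darcy flux q = K · i = 4.571 × 0.04574 = 0.2091 m/day.
Seepage velocity v = q / n_e = 0.2091 / 0.16 = 1.307 m/day.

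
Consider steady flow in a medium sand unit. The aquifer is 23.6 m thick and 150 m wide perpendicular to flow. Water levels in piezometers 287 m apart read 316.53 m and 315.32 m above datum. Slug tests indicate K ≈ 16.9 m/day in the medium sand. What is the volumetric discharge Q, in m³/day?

252

Cross-sectional area A = 150 × 23.6 = 3540 m².
Hydraulic gradient i = (316.53 − 315.32) / 287 = 1.21 / 287 = 0.004216.
Darcy's law: Q = K · A · i = 16.90 × 3540 × 0.004216 = 252.2 m³/day.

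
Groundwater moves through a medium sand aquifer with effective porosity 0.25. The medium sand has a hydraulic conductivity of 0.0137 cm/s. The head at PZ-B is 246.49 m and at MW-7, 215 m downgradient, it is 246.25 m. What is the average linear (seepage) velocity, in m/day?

0.0529

Convert K: 0.0137 cm/s × 864 = 11.84 m/day.
Hydraulic gradient i = (246.49 − 246.25) / 215 = 0.24 / 215 = 0.001116.
Darcy flux q = K · i = 11.84 × 0.001116 = 0.01321 m/day.
Seepage velocity v = q / n_e = 0.01321 / 0.25 = 0.05285 m/day.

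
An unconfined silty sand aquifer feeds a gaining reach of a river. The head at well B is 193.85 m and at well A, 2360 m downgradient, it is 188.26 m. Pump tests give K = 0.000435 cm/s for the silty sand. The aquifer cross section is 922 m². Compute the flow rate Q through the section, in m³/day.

Convert K: 0.000435 cm/s × 864 = 0.3758 m/day.
Hydraulic gradient i = (193.85 − 188.26) / 2360 = 5.59 / 2360 = 0.002369.
Darcy's law: Q = K · A · i = 0.3758 × 922.0 × 0.002369 = 0.8208 m³/day.

0.821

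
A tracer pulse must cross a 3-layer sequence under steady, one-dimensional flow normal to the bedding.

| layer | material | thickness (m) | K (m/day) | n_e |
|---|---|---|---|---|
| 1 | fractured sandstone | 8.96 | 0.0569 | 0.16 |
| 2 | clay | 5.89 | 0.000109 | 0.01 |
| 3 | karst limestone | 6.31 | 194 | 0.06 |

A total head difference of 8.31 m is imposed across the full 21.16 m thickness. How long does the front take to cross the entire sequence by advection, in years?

With flow normal to the layers, continuity requires the same specific discharge q through every layer.
Σ(b_i/K_i) = 8.96/0.0569 + 5.89/0.000109 + 6.31/194 = 54194 d.
q = Δh / Σ(b_i/K_i) = 8.31 / 54194 = 0.0001533 m/day.
In each layer the seepage velocity is v_i = q/n_i, so the layer transit time is t_i = b_i·n_i / q:
  layer 1 (fractured sandstone): t_1 = 8.96 × 0.16 / 0.0001533 = 9349 d
  layer 2 (clay): t_2 = 5.89 × 0.01 / 0.0001533 = 384.1 d
  layer 3 (karst limestone): t_3 = 6.31 × 0.06 / 0.0001533 = 2469 d
Total t = Σ t_i = 12202 days = 33.41 years.

33.4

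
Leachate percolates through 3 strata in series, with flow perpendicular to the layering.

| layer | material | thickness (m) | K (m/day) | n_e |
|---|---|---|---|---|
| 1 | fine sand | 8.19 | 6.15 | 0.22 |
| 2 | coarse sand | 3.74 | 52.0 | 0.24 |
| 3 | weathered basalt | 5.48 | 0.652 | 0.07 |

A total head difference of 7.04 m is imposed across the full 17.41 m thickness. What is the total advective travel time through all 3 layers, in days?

With flow normal to the layers, continuity requires the same specific discharge q through every layer.
Σ(b_i/K_i) = 8.19/6.15 + 3.74/52.0 + 5.48/0.652 = 9.809 d.
q = Δh / Σ(b_i/K_i) = 7.04 / 9.809 = 0.7177 m/day.
In each layer the seepage velocity is v_i = q/n_i, so the layer transit time is t_i = b_i·n_i / q:
  layer 1 (fine sand): t_1 = 8.19 × 0.22 / 0.7177 = 2.510 d
  layer 2 (coarse sand): t_2 = 3.74 × 0.24 / 0.7177 = 1.251 d
  layer 3 (weathered basalt): t_3 = 5.48 × 0.07 / 0.7177 = 0.5345 d
Total t = Σ t_i = 4.295 days.

4.30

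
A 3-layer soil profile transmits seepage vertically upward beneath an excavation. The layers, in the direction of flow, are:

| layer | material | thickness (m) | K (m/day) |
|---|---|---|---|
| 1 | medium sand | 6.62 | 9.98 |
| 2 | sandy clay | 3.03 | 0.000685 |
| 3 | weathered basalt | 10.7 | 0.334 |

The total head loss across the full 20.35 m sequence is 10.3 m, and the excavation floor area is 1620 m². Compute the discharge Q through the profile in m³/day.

Flow is perpendicular to layering, so the layers act in series and the equivalent K is the thickness-weighted harmonic mean.
Total thickness L = 6.62 + 3.03 + 10.7 = 20.35 m.
Σ(b_i/K_i) = 6.62/9.98 + 3.03/0.000685 + 10.7/0.334 = 4456 d.
K_eq = L / Σ(b_i/K_i) = 20.35 / 4456 = 0.004567 m/day.
Q = K_eq · A · (Δh/L) = 0.004567 × 1620 × (10.3/20.35) = 3.745 m³/day.

3.74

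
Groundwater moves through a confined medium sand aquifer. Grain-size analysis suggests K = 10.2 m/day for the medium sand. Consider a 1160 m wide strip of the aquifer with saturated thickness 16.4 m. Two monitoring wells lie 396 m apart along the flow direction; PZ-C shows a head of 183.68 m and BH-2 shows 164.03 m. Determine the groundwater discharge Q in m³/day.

9630

Cross-sectional area A = 1160 × 16.4 = 19024 m².
Hydraulic gradient i = (183.68 − 164.03) / 396 = 19.65 / 396 = 0.04962.
Darcy's law: Q = K · A · i = 10.20 × 19024 × 0.04962 = 9629 m³/day.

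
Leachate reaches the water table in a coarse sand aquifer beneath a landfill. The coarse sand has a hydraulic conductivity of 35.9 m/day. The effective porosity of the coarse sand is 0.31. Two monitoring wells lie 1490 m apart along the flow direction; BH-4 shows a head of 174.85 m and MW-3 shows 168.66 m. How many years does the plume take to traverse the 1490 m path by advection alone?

Hydraulic gradient i = (174.85 − 168.66) / 1490 = 6.19 / 1490 = 0.004154.
Darcy flux q = K · i = 35.90 × 0.004154 = 0.1491 m/day.
Seepage velocity v = q / n_e = 0.1491 / 0.31 = 0.4811 m/day.
Travel time t = L / v = 1490 / 0.4811 = 3097 days = 8.479 years.

8.48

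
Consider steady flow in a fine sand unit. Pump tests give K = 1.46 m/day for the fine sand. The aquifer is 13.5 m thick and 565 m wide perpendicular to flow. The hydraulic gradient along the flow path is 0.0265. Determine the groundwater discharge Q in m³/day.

Cross-sectional area A = 565 × 13.5 = 7628 m².
Hydraulic gradient i = 0.0265.
Darcy's law: Q = K · A · i = 1.460 × 7628 × 0.02650 = 295.1 m³/day.

295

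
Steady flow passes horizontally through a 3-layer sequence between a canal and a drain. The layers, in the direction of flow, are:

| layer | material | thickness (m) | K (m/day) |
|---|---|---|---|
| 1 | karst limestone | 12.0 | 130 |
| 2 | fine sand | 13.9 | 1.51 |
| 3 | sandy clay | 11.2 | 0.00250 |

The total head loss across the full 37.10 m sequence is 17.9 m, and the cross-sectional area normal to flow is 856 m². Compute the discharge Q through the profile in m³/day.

3.41

Flow is perpendicular to layering, so the layers act in series and the equivalent K is the thickness-weighted harmonic mean.
Total thickness L = 12.0 + 13.9 + 11.2 = 37.10 m.
Σ(b_i/K_i) = 12.0/130 + 13.9/1.51 + 11.2/0.00250 = 4489 d.
K_eq = L / Σ(b_i/K_i) = 37.10 / 4489 = 0.008264 m/day.
Q = K_eq · A · (Δh/L) = 0.008264 × 856 × (17.9/37.10) = 3.413 m³/day.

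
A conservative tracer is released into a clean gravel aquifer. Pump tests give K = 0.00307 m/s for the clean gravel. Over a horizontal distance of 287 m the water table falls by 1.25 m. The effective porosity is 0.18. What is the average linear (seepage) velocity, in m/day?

6.42

Convert K: 0.00307 m/s × 86400 = 265.2 m/day.
Hydraulic gradient i = Δh / L = 1.25 / 287 = 0.004355.
Darcy flux q = K · i = 265.2 × 0.004355 = 1.155 m/day.
Seepage velocity v = q / n_e = 1.155 / 0.18 = 6.418 m/day.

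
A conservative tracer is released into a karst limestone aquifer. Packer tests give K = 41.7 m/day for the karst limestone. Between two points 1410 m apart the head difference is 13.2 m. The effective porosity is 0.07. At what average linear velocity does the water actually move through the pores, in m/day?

Hydraulic gradient i = Δh / L = 13.2 / 1410 = 0.009362.
Darcy flux q = K · i = 41.70 × 0.009362 = 0.3904 m/day.
Seepage velocity v = q / n_e = 0.3904 / 0.07 = 5.577 m/day.

5.58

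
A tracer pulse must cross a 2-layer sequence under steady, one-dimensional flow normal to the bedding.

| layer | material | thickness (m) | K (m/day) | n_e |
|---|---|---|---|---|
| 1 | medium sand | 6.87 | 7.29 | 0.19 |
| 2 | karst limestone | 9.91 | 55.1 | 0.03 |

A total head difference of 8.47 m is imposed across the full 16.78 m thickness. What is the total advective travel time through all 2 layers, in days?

With flow normal to the layers, continuity requires the same specific discharge q through every layer.
Σ(b_i/K_i) = 6.87/7.29 + 9.91/55.1 = 1.122 d.
q = Δh / Σ(b_i/K_i) = 8.47 / 1.122 = 7.547 m/day.
In each layer the seepage velocity is v_i = q/n_i, so the layer transit time is t_i = b_i·n_i / q:
  layer 1 (medium sand): t_1 = 6.87 × 0.19 / 7.547 = 0.1729 d
  layer 2 (karst limestone): t_2 = 9.91 × 0.03 / 7.547 = 0.03939 d
Total t = Σ t_i = 0.2123 days.

0.212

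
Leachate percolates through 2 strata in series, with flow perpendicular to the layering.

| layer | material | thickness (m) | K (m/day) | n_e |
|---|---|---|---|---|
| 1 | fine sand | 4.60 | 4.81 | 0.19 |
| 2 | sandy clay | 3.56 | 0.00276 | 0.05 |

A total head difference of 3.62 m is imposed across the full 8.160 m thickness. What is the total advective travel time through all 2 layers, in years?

1.03

With flow normal to the layers, continuity requires the same specific discharge q through every layer.
Σ(b_i/K_i) = 4.60/4.81 + 3.56/0.00276 = 1291 d.
q = Δh / Σ(b_i/K_i) = 3.62 / 1291 = 0.002804 m/day.
In each layer the seepage velocity is v_i = q/n_i, so the layer transit time is t_i = b_i·n_i / q:
  layer 1 (fine sand): t_1 = 4.60 × 0.19 / 0.002804 = 311.6 d
  layer 2 (sandy clay): t_2 = 3.56 × 0.05 / 0.002804 = 63.47 d
Total t = Σ t_i = 375.1 days = 1.027 years.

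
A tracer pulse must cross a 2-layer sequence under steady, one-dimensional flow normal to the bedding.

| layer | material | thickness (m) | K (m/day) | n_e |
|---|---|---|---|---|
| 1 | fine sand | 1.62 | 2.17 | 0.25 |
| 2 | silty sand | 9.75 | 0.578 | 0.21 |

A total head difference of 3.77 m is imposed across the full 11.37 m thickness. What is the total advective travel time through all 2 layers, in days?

With flow normal to the layers, continuity requires the same specific discharge q through every layer.
Σ(b_i/K_i) = 1.62/2.17 + 9.75/0.578 = 17.62 d.
q = Δh / Σ(b_i/K_i) = 3.77 / 17.62 = 0.2140 m/day.
In each layer the seepage velocity is v_i = q/n_i, so the layer transit time is t_i = b_i·n_i / q:
  layer 1 (fine sand): t_1 = 1.62 × 0.25 / 0.2140 = 1.892 d
  layer 2 (silty sand): t_2 = 9.75 × 0.21 / 0.2140 = 9.567 d
Total t = Σ t_i = 11.46 days.

11.5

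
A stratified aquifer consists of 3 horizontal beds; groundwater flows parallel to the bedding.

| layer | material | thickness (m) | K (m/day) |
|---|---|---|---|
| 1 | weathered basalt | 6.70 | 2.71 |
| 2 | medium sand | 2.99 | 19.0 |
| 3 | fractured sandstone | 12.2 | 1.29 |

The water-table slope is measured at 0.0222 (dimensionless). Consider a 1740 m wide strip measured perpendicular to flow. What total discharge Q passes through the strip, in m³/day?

Flow is parallel to layering, so each bed carries its own Darcy discharge and the transmissivities add.
Σ(K_i·b_i) = 2.71×6.70 + 19.0×2.99 + 1.29×12.2 = 90.70 m²/day.
Hydraulic gradient i = 0.0222.
Q = Σ(K_i·b_i) · W · i = 90.70 × 1740 × 0.02220 = 3504 m³/day.

3500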